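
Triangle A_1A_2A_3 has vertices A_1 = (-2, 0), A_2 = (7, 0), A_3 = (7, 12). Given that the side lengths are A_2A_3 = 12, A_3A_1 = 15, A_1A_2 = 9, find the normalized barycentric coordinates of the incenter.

The incenter has barycentric coordinates proportional to the opposite side lengths: (12 : 15 : 9).
Normalizing by 12+15+9 = 36 gives (1/3, 5/12, 1/4).

(1/3, 5/12, 1/4)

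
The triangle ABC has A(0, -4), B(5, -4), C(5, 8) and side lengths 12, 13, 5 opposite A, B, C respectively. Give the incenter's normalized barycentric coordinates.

The incenter has barycentric coordinates proportional to the opposite side lengths: (12 : 13 : 5).
Normalizing by 12+13+5 = 30 gives (2/5, 13/30, 1/6).

(2/5, 13/30, 1/6)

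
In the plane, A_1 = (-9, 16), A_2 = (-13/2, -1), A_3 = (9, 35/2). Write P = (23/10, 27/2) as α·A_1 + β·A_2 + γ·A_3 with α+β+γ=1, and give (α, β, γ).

Signed area of the reference triangle: [A_1A_2A_3] = ½·((-9)·(-1−(35/2)) + (-13/2)·(35/2−16) + 9·(16−(-1))) = ½·(333/2 − 39/4 + 153) = 1239/8.
[PA_2A_3] = ½·((23/10)·(-1−(35/2)) + (-13/2)·(35/2−(27/2)) + 9·(27/2−(-1))) = ½·(-851/20 − 26 + 261/2) = 1239/40, so the A_1-coordinate is (1239/40)/(1239/8) = 1/5.
[A_1PA_3] = ½·((-9)·(27/2−(35/2)) + (23/10)·(35/2−16) + 9·(16−(27/2))) = ½·(36 + 69/20 + 45/2) = 1239/40, so the A_2-coordinate is 1/5.
[A_1A_2P] = ½·((-9)·(-1−(27/2)) + (-13/2)·(27/2−16) + (23/10)·(16−(-1))) = ½·(261/2 + 65/4 + 391/10) = 3717/40, so the A_3-coordinate is 3/5.

(1/5, 1/5, 3/5)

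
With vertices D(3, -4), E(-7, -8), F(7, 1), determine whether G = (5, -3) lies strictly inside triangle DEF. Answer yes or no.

no

Barycentric coordinates of G: (19/17, -3/17, 1/17).
The three coordinates are positive, negative, positive; a point is interior exactly when all three are positive.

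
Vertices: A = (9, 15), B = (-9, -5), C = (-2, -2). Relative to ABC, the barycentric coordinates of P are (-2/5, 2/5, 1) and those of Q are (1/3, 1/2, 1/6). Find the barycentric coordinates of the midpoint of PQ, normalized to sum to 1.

Since both coordinate triples sum to 1, the midpoint's barycentrics are the componentwise average.
(-2/5+1/3)/2 = -1/30; similarly 9/20 and 7/12.

(-1/30, 9/20, 7/12)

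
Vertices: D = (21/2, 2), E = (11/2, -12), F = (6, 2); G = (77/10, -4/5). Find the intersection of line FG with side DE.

Barycentric coordinates of G with respect to DEF: (2/5, 1/5, 2/5).
On side DE the F-coordinate is zero; dropping G's F-weight 2/5 and renormalizing the remaining 2/5 : 1/5 gives weights 2/3, 1/3 on D, E.
H = (2/3)·(21/2, 2) + (1/3)·(11/2, -12) = (53/6, -8/3).

(53/6, -8/3)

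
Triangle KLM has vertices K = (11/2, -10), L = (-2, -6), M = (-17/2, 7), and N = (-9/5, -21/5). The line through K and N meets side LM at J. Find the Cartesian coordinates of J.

Barycentric coordinates of N with respect to KLM: (1/5, 3/5, 1/5).
On side LM the K-coordinate is zero; dropping N's K-weight 1/5 and renormalizing the remaining 3/5 : 1/5 gives weights 3/4, 1/4 on L, M.
J = (3/4)·(-2, -6) + (1/4)·(-17/2, 7) = (-29/8, -11/4).

(-29/8, -11/4)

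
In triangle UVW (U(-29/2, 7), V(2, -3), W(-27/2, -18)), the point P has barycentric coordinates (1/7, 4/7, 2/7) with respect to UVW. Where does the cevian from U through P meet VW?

(-19/6, -8)

Line UP meets VW where the U-coordinate vanishes; zeroing P's U-weight and renormalizing leaves V, W-weights 4/7 : 2/7 → (2/3, 1/3).
So Q = (2/3)·V + (1/3)·W = (-19/6, -8).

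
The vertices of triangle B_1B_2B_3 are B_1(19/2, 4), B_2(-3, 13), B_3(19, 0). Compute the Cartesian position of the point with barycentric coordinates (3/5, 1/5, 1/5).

M = (3/5)·B_1 + (1/5)·B_2 + (1/5)·B_3.
x-coordinate: (3/5)·(19/2) + (1/5)·(-3) + (1/5)·19 = 89/10.
y-coordinate: (3/5)·4 + (1/5)·13 + (1/5)·0 = 5.

(89/10, 5)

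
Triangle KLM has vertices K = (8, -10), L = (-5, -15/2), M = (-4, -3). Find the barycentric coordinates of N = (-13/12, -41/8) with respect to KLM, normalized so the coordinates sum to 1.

Signed area of the reference triangle: [KLM] = ½·(8·(-15/2−(-3)) + (-5)·(-3−(-10)) + (-4)·(-10−(-15/2))) = ½·(-36 − 35 + 10) = -61/2.
[NLM] = ½·((-13/12)·(-15/2−(-3)) + (-5)·(-3−(-41/8)) + (-4)·(-41/8−(-15/2))) = ½·(39/8 − 85/8 − 19/2) = -61/8, so the K-coordinate is (-61/8)/(-61/2) = 1/4.
[KNM] = ½·(8·(-41/8−(-3)) + (-13/12)·(-3−(-10)) + (-4)·(-10−(-41/8))) = ½·(-17 − 91/12 + 39/2) = -61/24, so the L-coordinate is 1/12.
[KLN] = ½·(8·(-15/2−(-41/8)) + (-5)·(-41/8−(-10)) + (-13/12)·(-10−(-15/2))) = ½·(-19 − 195/8 + 65/24) = -61/3, so the M-coordinate is 2/3.

(1/4, 1/12, 2/3)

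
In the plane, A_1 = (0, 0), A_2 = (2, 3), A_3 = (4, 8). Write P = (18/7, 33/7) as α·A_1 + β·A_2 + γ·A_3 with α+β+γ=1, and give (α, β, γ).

Signed area of the reference triangle: [A_1A_2A_3] = ½·(0·(3−8) + 2·(8−0) + 4·(0−3)) = ½·(0 + 16 − 12) = 2.
[PA_2A_3] = ½·((18/7)·(3−8) + 2·(8−(33/7)) + 4·(33/7−3)) = ½·(-90/7 + 46/7 + 48/7) = 2/7, so the A_1-coordinate is (2/7)/2 = 1/7.
[A_1PA_3] = ½·(0·(33/7−8) + (18/7)·(8−0) + 4·(0−(33/7))) = ½·(0 + 144/7 − 132/7) = 6/7, so the A_2-coordinate is 3/7.
[A_1A_2P] = ½·(0·(3−(33/7)) + 2·(33/7−0) + (18/7)·(0−3)) = ½·(0 + 66/7 − 54/7) = 6/7, so the A_3-coordinate is 3/7.

(1/7, 3/7, 3/7)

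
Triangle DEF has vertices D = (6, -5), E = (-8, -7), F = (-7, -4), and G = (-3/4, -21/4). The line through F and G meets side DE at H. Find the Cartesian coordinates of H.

Barycentric coordinates of G with respect to DEF: (1/2, 1/4, 1/4).
On side DE the F-coordinate is zero; dropping G's F-weight 1/4 and renormalizing the remaining 1/2 : 1/4 gives weights 2/3, 1/3 on D, E.
H = (2/3)·(6, -5) + (1/3)·(-8, -7) = (4/3, -17/3).

(4/3, -17/3)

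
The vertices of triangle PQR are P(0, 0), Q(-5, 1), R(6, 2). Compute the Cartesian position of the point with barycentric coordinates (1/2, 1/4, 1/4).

S = (1/2)·P + (1/4)·Q + (1/4)·R.
x-coordinate: (1/2)·0 + (1/4)·(-5) + (1/4)·6 = 1/4.
y-coordinate: (1/2)·0 + (1/4)·1 + (1/4)·2 = 3/4.

(1/4, 3/4)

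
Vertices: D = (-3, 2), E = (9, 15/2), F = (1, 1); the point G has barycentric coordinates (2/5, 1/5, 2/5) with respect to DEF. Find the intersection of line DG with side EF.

Line DG meets EF where the D-coordinate vanishes; zeroing G's D-weight and renormalizing leaves E, F-weights 1/5 : 2/5 → (1/3, 2/3).
So H = (1/3)·E + (2/3)·F = (11/3, 19/6).

(11/3, 19/6)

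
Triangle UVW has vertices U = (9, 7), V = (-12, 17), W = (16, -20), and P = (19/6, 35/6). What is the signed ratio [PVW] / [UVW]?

1/2

[UVW] = ½·(9·(17−(-20)) + (-12)·(-20−7) + 16·(7−17)) = ½·(333 + 324 − 160) = 497/2.
[PVW] = ½·((19/6)·(17−(-20)) + (-12)·(-20−(35/6)) + 16·(35/6−17)) = ½·(703/6 + 310 − 536/3) = 497/4, so the ratio is (497/4)/(497/2) = 1/2.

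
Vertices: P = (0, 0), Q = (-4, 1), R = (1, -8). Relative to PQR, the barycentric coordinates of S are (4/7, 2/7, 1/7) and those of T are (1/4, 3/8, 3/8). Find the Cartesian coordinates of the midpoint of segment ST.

(-17/16, -195/112)

Barycentric coordinates of the midpoint are the average: (23/56, 37/112, 29/112).
Converting: (23/56)·P + (37/112)·Q + (29/112)·R = (-17/16, -195/112).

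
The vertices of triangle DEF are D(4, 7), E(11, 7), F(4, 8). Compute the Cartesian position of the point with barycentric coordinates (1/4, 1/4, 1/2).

G = (1/4)·D + (1/4)·E + (1/2)·F.
x-coordinate: (1/4)·4 + (1/4)·11 + (1/2)·4 = 23/4.
y-coordinate: (1/4)·7 + (1/4)·7 + (1/2)·8 = 15/2.

(23/4, 15/2)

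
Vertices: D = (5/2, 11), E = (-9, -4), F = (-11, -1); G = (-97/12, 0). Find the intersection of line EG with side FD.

Barycentric coordinates of G with respect to DEF: (1/6, 1/3, 1/2).
On side FD the E-coordinate is zero; dropping G's E-weight 1/3 and renormalizing the remaining 1/2 : 1/6 gives weights 3/4, 1/4 on F, D.
H = (3/4)·(-11, -1) + (1/4)·(5/2, 11) = (-61/8, 2).

(-61/8, 2)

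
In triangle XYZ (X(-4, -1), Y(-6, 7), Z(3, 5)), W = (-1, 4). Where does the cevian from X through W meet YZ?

(0, 17/3)

Barycentric coordinates of W with respect to XYZ: (1/4, 1/4, 1/2).
On side YZ the X-coordinate is zero; dropping W's X-weight 1/4 and renormalizing the remaining 1/4 : 1/2 gives weights 1/3, 2/3 on Y, Z.
V = (1/3)·(-6, 7) + (2/3)·(3, 5) = (0, 17/3).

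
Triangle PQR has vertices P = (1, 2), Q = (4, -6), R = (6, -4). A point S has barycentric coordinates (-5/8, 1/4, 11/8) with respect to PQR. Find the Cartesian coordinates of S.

S = (-5/8)·P + (1/4)·Q + (11/8)·R.
x-coordinate: (-5/8)·1 + (1/4)·4 + (11/8)·6 = 69/8.
y-coordinate: (-5/8)·2 + (1/4)·(-6) + (11/8)·(-4) = -33/4.

(69/8, -33/4)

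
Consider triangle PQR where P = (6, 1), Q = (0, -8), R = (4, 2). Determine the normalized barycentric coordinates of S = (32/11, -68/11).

Signed area of the reference triangle: [PQR] = ½·(6·(-8−2) + 0·(2−1) + 4·(1−(-8))) = ½·(-60 + 0 + 36) = -12.
[SQR] = ½·((32/11)·(-8−2) + 0·(2−(-68/11)) + 4·(-68/11−(-8))) = ½·(-320/11 + 0 + 80/11) = -120/11, so the P-coordinate is (-120/11)/(-12) = 10/11.
[PSR] = ½·(6·(-68/11−2) + (32/11)·(2−1) + 4·(1−(-68/11))) = ½·(-540/11 + 32/11 + 316/11) = -96/11, so the Q-coordinate is 8/11.
[PQS] = ½·(6·(-8−(-68/11)) + 0·(-68/11−1) + (32/11)·(1−(-8))) = ½·(-120/11 + 0 + 288/11) = 84/11, so the R-coordinate is -7/11.
Check: 10/11 + 8/11 − 7/11 = 1.

(10/11, 8/11, -7/11)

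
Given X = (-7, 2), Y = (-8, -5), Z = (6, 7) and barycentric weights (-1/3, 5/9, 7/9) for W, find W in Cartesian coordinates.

(23/9, 2)

W = (-1/3)·X + (5/9)·Y + (7/9)·Z.
x-coordinate: (-1/3)·(-7) + (5/9)·(-8) + (7/9)·6 = 23/9.
y-coordinate: (-1/3)·2 + (5/9)·(-5) + (7/9)·7 = 2.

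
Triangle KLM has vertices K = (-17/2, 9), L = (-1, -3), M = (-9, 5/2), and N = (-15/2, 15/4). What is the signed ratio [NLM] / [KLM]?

1/3

[KLM] = ½·((-17/2)·(-3−(5/2)) + (-1)·(5/2−9) + (-9)·(9−(-3))) = ½·(187/4 + 13/2 − 108) = -219/8.
[NLM] = ½·((-15/2)·(-3−(5/2)) + (-1)·(5/2−(15/4)) + (-9)·(15/4−(-3))) = ½·(165/4 + 5/4 − 243/4) = -73/8, so the ratio is (-73/8)/(-219/8) = 1/3.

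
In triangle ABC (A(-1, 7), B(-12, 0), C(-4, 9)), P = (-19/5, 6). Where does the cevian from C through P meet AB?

(-15/4, 21/4)

Barycentric coordinates of P with respect to ABC: (3/5, 1/5, 1/5).
On side AB the C-coordinate is zero; dropping P's C-weight 1/5 and renormalizing the remaining 3/5 : 1/5 gives weights 3/4, 1/4 on A, B.
Q = (3/4)·(-1, 7) + (1/4)·(-12, 0) = (-15/4, 21/4).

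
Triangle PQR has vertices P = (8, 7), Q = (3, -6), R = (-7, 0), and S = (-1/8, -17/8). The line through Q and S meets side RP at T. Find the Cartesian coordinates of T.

Barycentric coordinates of S with respect to PQR: (1/8, 1/2, 3/8).
On side RP the Q-coordinate is zero; dropping S's Q-weight 1/2 and renormalizing the remaining 3/8 : 1/8 gives weights 3/4, 1/4 on R, P.
T = (3/4)·(-7, 0) + (1/4)·(8, 7) = (-13/4, 7/4).

(-13/4, 7/4)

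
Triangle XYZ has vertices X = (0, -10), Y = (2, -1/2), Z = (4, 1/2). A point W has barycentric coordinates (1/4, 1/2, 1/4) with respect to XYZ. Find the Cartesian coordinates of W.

(2, -21/8)

W = (1/4)·X + (1/2)·Y + (1/4)·Z.
x-coordinate: (1/4)·0 + (1/2)·2 + (1/4)·4 = 2.
y-coordinate: (1/4)·(-10) + (1/2)·(-1/2) + (1/4)·(1/2) = -21/8.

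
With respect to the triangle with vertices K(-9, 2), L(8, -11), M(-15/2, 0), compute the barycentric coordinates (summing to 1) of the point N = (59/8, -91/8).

Signed area of the reference triangle: [KLM] = ½·((-9)·(-11−0) + 8·(0−2) + (-15/2)·(2−(-11))) = ½·(99 − 16 − 195/2) = -29/4.
[NLM] = ½·((59/8)·(-11−0) + 8·(0−(-91/8)) + (-15/2)·(-91/8−(-11))) = ½·(-649/8 + 91 + 45/16) = 203/32, so the K-coordinate is (203/32)/(-29/4) = -7/8.
[KNM] = ½·((-9)·(-91/8−0) + (59/8)·(0−2) + (-15/2)·(2−(-91/8))) = ½·(819/8 − 59/4 − 1605/16) = -203/32, so the L-coordinate is 7/8.
[KLN] = ½·((-9)·(-11−(-91/8)) + 8·(-91/8−2) + (59/8)·(2−(-11))) = ½·(-27/8 − 107 + 767/8) = -29/4, so the M-coordinate is 1.

(-7/8, 7/8, 1)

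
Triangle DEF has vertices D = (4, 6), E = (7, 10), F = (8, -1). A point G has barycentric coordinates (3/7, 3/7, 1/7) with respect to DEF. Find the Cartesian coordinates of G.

(41/7, 47/7)

G = (3/7)·D + (3/7)·E + (1/7)·F.
x-coordinate: (3/7)·4 + (3/7)·7 + (1/7)·8 = 41/7.
y-coordinate: (3/7)·6 + (3/7)·10 + (1/7)·(-1) = 47/7.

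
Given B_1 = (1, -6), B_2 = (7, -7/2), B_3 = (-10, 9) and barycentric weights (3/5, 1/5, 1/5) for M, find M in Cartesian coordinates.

M = (3/5)·B_1 + (1/5)·B_2 + (1/5)·B_3.
x-coordinate: (3/5)·1 + (1/5)·7 + (1/5)·(-10) = 0.
y-coordinate: (3/5)·(-6) + (1/5)·(-7/2) + (1/5)·9 = -5/2.

(0, -5/2)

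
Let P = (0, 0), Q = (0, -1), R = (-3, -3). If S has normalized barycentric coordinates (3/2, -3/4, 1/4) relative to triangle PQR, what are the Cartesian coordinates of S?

(-3/4, 0)

S = (3/2)·P + (-3/4)·Q + (1/4)·R.
x-coordinate: (3/2)·0 + (-3/4)·0 + (1/4)·(-3) = -3/4.
y-coordinate: (3/2)·0 + (-3/4)·(-1) + (1/4)·(-3) = 0.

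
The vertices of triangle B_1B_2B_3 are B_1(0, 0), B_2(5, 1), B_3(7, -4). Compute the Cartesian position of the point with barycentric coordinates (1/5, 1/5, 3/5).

M = (1/5)·B_1 + (1/5)·B_2 + (3/5)·B_3.
x-coordinate: (1/5)·0 + (1/5)·5 + (3/5)·7 = 26/5.
y-coordinate: (1/5)·0 + (1/5)·1 + (3/5)·(-4) = -11/5.

(26/5, -11/5)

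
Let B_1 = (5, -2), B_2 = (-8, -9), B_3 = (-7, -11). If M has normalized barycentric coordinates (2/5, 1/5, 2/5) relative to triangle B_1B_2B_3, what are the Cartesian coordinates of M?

(-12/5, -7)

M = (2/5)·B_1 + (1/5)·B_2 + (2/5)·B_3.
x-coordinate: (2/5)·5 + (1/5)·(-8) + (2/5)·(-7) = -12/5.
y-coordinate: (2/5)·(-2) + (1/5)·(-9) + (2/5)·(-11) = -7.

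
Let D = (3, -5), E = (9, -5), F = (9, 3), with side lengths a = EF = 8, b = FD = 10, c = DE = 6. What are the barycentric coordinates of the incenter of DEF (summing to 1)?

The incenter has barycentric coordinates proportional to the opposite side lengths: (8 : 10 : 6).
Normalizing by 8+10+6 = 24 gives (1/3, 5/12, 1/4).

(1/3, 5/12, 1/4)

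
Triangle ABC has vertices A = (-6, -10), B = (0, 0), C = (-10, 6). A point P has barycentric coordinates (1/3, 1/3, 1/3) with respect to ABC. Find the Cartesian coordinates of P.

P = (1/3)·A + (1/3)·B + (1/3)·C.
x-coordinate: (1/3)·(-6) + (1/3)·0 + (1/3)·(-10) = -16/3.
y-coordinate: (1/3)·(-10) + (1/3)·0 + (1/3)·6 = -4/3.

(-16/3, -4/3)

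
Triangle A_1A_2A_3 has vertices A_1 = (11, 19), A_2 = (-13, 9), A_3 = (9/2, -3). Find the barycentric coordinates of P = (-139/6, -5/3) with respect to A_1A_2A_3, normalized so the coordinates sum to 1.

(-2/3, 4/3, 1/3)

Signed area of the reference triangle: [A_1A_2A_3] = ½·(11·(9−(-3)) + (-13)·(-3−19) + (9/2)·(19−9)) = ½·(132 + 286 + 45) = 463/2.
[PA_2A_3] = ½·((-139/6)·(9−(-3)) + (-13)·(-3−(-5/3)) + (9/2)·(-5/3−9)) = ½·(-278 + 52/3 − 48) = -463/3, so the A_1-coordinate is (-463/3)/(463/2) = -2/3.
[A_1PA_3] = ½·(11·(-5/3−(-3)) + (-139/6)·(-3−19) + (9/2)·(19−(-5/3))) = ½·(44/3 + 1529/3 + 93) = 926/3, so the A_2-coordinate is 4/3.
[A_1A_2P] = ½·(11·(9−(-5/3)) + (-13)·(-5/3−19) + (-139/6)·(19−9)) = ½·(352/3 + 806/3 − 695/3) = 463/6, so the A_3-coordinate is 1/3.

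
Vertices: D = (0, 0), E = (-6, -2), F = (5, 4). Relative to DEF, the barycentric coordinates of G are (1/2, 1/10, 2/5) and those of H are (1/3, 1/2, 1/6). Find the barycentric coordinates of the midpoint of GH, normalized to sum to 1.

Since both coordinate triples sum to 1, the midpoint's barycentrics are the componentwise average.
(1/2+1/3)/2 = 5/12; similarly 3/10 and 17/60.

(5/12, 3/10, 17/60)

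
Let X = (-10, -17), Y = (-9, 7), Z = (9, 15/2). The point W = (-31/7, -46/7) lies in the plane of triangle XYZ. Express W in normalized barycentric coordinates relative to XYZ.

Signed area of the reference triangle: [XYZ] = ½·((-10)·(7−(15/2)) + (-9)·(15/2−(-17)) + 9·(-17−7)) = ½·(5 − 441/2 − 216) = -863/4.
[WYZ] = ½·((-31/7)·(7−(15/2)) + (-9)·(15/2−(-46/7)) + 9·(-46/7−7)) = ½·(31/14 − 1773/14 − 855/7) = -863/7, so the X-coordinate is (-863/7)/(-863/4) = 4/7.
[XWZ] = ½·((-10)·(-46/7−(15/2)) + (-31/7)·(15/2−(-17)) + 9·(-17−(-46/7))) = ½·(985/7 − 217/2 − 657/7) = -863/28, so the Y-coordinate is 1/7.
[XYW] = ½·((-10)·(7−(-46/7)) + (-9)·(-46/7−(-17)) + (-31/7)·(-17−7)) = ½·(-950/7 − 657/7 + 744/7) = -863/14, so the Z-coordinate is 2/7.

(4/7, 1/7, 2/7)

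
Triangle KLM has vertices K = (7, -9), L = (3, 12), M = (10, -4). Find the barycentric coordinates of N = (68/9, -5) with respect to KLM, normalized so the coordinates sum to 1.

(5/9, 1/9, 1/3)

Signed area of the reference triangle: [KLM] = ½·(7·(12−(-4)) + 3·(-4−(-9)) + 10·(-9−12)) = ½·(112 + 15 − 210) = -83/2.
[NLM] = ½·((68/9)·(12−(-4)) + 3·(-4−(-5)) + 10·(-5−12)) = ½·(1088/9 + 3 − 170) = -415/18, so the K-coordinate is (-415/18)/(-83/2) = 5/9.
[KNM] = ½·(7·(-5−(-4)) + (68/9)·(-4−(-9)) + 10·(-9−(-5))) = ½·(-7 + 340/9 − 40) = -83/18, so the L-coordinate is 1/9.
[KLN] = ½·(7·(12−(-5)) + 3·(-5−(-9)) + (68/9)·(-9−12)) = ½·(119 + 12 − 476/3) = -83/6, so the M-coordinate is 1/3.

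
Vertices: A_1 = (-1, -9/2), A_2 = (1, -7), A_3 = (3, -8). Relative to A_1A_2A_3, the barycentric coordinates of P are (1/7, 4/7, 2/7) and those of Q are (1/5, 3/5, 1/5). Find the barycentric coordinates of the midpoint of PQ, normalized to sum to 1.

Since both coordinate triples sum to 1, the midpoint's barycentrics are the componentwise average.
(1/7+1/5)/2 = 6/35; similarly 41/70 and 17/70.

(6/35, 41/70, 17/70)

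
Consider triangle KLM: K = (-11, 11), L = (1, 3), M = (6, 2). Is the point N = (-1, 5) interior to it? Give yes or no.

yes

Barycentric coordinates of N: (2/7, 3/7, 2/7).
The three coordinates are positive, positive, positive; a point is interior exactly when all three are positive.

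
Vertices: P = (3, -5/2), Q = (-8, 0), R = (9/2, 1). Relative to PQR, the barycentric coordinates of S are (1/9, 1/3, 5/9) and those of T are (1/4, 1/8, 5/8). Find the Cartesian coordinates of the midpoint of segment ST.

(131/96, 5/36)

Barycentric coordinates of the midpoint are the average: (13/72, 11/48, 85/144).
Converting: (13/72)·P + (11/48)·Q + (85/144)·R = (131/96, 5/36).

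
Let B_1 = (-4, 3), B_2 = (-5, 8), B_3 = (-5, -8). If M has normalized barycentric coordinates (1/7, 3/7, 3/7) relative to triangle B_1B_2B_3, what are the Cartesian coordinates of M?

M = (1/7)·B_1 + (3/7)·B_2 + (3/7)·B_3.
x-coordinate: (1/7)·(-4) + (3/7)·(-5) + (3/7)·(-5) = -34/7.
y-coordinate: (1/7)·3 + (3/7)·8 + (3/7)·(-8) = 3/7.

(-34/7, 3/7)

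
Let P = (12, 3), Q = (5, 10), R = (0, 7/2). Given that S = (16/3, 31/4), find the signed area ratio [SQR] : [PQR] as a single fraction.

1/6

[PQR] = ½·(12·(10−(7/2)) + 5·(7/2−3) + 0·(3−10)) = ½·(78 + 5/2 + 0) = 161/4.
[SQR] = ½·((16/3)·(10−(7/2)) + 5·(7/2−(31/4)) + 0·(31/4−10)) = ½·(104/3 − 85/4 + 0) = 161/24, so the ratio is (161/24)/(161/4) = 1/6.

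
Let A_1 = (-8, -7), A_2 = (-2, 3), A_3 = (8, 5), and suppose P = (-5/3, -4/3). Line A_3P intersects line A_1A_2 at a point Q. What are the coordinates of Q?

(-13/2, -9/2)

Barycentric coordinates of P with respect to A_1A_2A_3: (1/2, 1/6, 1/3).
On side A_1A_2 the A_3-coordinate is zero; dropping P's A_3-weight 1/3 and renormalizing the remaining 1/2 : 1/6 gives weights 3/4, 1/4 on A_1, A_2.
Q = (3/4)·(-8, -7) + (1/4)·(-2, 3) = (-13/2, -9/2).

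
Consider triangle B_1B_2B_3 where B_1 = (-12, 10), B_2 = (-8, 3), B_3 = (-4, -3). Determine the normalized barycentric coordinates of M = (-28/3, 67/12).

Signed area of the reference triangle: [B_1B_2B_3] = ½·((-12)·(3−(-3)) + (-8)·(-3−10) + (-4)·(10−3)) = ½·(-72 + 104 − 28) = 2.
[MB_2B_3] = ½·((-28/3)·(3−(-3)) + (-8)·(-3−(67/12)) + (-4)·(67/12−3)) = ½·(-56 + 206/3 − 31/3) = 7/6, so the B_1-coordinate is (7/6)/2 = 7/12.
[B_1MB_3] = ½·((-12)·(67/12−(-3)) + (-28/3)·(-3−10) + (-4)·(10−(67/12))) = ½·(-103 + 364/3 − 53/3) = 1/3, so the B_2-coordinate is 1/6.
[B_1B_2M] = ½·((-12)·(3−(67/12)) + (-8)·(67/12−10) + (-28/3)·(10−3)) = ½·(31 + 106/3 − 196/3) = 1/2, so the B_3-coordinate is 1/4.
Check: 7/12 + 1/6 + 1/4 = 1.

(7/12, 1/6, 1/4)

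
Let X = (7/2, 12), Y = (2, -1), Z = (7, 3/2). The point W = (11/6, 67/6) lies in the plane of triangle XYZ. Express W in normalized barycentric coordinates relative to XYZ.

Signed area of the reference triangle: [XYZ] = ½·((7/2)·(-1−(3/2)) + 2·(3/2−12) + 7·(12−(-1))) = ½·(-35/4 − 21 + 91) = 245/8.
[WYZ] = ½·((11/6)·(-1−(3/2)) + 2·(3/2−(67/6)) + 7·(67/6−(-1))) = ½·(-55/12 − 58/3 + 511/6) = 245/8, so the X-coordinate is (245/8)/(245/8) = 1.
[XWZ] = ½·((7/2)·(67/6−(3/2)) + (11/6)·(3/2−12) + 7·(12−(67/6))) = ½·(203/6 − 77/4 + 35/6) = 245/24, so the Y-coordinate is 1/3.
[XYW] = ½·((7/2)·(-1−(67/6)) + 2·(67/6−12) + (11/6)·(12−(-1))) = ½·(-511/12 − 5/3 + 143/6) = -245/24, so the Z-coordinate is -1/3.

(1, 1/3, -1/3)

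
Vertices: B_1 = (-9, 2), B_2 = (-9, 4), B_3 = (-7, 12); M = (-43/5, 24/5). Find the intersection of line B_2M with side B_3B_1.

Barycentric coordinates of M with respect to B_1B_2B_3: (2/5, 2/5, 1/5).
On side B_3B_1 the B_2-coordinate is zero; dropping M's B_2-weight 2/5 and renormalizing the remaining 1/5 : 2/5 gives weights 1/3, 2/3 on B_3, B_1.
N = (1/3)·(-7, 12) + (2/3)·(-9, 2) = (-25/3, 16/3).

(-25/3, 16/3)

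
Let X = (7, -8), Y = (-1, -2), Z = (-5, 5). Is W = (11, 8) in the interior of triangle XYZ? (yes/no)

Barycentric coordinates of W: (31/8, -61/8, 19/4).
The three coordinates are positive, negative, positive; a point is interior exactly when all three are positive.

no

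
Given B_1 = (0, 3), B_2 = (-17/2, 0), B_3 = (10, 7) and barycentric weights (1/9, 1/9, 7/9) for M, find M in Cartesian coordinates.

(41/6, 52/9)

M = (1/9)·B_1 + (1/9)·B_2 + (7/9)·B_3.
x-coordinate: (1/9)·0 + (1/9)·(-17/2) + (7/9)·10 = 41/6.
y-coordinate: (1/9)·3 + (1/9)·0 + (7/9)·7 = 52/9.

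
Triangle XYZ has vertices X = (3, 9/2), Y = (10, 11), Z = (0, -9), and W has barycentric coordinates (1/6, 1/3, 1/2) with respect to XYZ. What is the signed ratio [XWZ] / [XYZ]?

1/3

The signed ratio [XWZ]/[XYZ] equals the barycentric coordinate of W at vertex Y, which is 1/3.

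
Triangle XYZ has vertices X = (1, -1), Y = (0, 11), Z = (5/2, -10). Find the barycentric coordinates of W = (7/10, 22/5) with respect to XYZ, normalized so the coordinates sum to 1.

Signed area of the reference triangle: [XYZ] = ½·(1·(11−(-10)) + 0·(-10−(-1)) + (5/2)·(-1−11)) = ½·(21 + 0 − 30) = -9/2.
[WYZ] = ½·((7/10)·(11−(-10)) + 0·(-10−(22/5)) + (5/2)·(22/5−11)) = ½·(147/10 + 0 − 33/2) = -9/10, so the X-coordinate is (-9/10)/(-9/2) = 1/5.
[XWZ] = ½·(1·(22/5−(-10)) + (7/10)·(-10−(-1)) + (5/2)·(-1−(22/5))) = ½·(72/5 − 63/10 − 27/2) = -27/10, so the Y-coordinate is 3/5.
[XYW] = ½·(1·(11−(22/5)) + 0·(22/5−(-1)) + (7/10)·(-1−11)) = ½·(33/5 + 0 − 42/5) = -9/10, so the Z-coordinate is 1/5.

(1/5, 3/5, 1/5)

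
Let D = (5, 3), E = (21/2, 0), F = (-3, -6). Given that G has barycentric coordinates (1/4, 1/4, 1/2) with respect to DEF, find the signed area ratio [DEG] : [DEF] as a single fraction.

The signed ratio [DEG]/[DEF] equals the barycentric coordinate of G at vertex F, which is 1/2.

1/2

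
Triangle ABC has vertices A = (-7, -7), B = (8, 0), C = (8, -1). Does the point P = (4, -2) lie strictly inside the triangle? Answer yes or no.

Barycentric coordinates of P: (4/15, 3/5, 2/15).
The three coordinates are positive, positive, positive; a point is interior exactly when all three are positive.

yes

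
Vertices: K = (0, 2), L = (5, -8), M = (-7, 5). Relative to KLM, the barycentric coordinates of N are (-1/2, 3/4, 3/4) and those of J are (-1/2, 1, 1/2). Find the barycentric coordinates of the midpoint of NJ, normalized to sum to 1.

(-1/2, 7/8, 5/8)

Since both coordinate triples sum to 1, the midpoint's barycentrics are the componentwise average.
(-1/2+-1/2)/2 = -1/2; similarly 7/8 and 5/8.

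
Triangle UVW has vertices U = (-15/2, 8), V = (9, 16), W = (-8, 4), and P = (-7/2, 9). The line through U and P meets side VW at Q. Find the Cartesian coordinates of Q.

(1/2, 10)

Barycentric coordinates of P with respect to UVW: (1/2, 1/4, 1/4).
On side VW the U-coordinate is zero; dropping P's U-weight 1/2 and renormalizing the remaining 1/4 : 1/4 gives weights 1/2, 1/2 on V, W.
Q = (1/2)·(9, 16) + (1/2)·(-8, 4) = (1/2, 10).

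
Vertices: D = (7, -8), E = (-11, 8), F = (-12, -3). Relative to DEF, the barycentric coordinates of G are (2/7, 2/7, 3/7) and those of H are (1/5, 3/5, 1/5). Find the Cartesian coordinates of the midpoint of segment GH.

(-243/35, 23/35)

Barycentric coordinates of the midpoint are the average: (17/70, 31/70, 11/35).
Converting: (17/70)·D + (31/70)·E + (11/35)·F = (-243/35, 23/35).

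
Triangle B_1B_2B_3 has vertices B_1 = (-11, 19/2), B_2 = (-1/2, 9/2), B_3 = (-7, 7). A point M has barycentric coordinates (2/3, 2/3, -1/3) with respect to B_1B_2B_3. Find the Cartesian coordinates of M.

(-16/3, 7)

M = (2/3)·B_1 + (2/3)·B_2 + (-1/3)·B_3.
x-coordinate: (2/3)·(-11) + (2/3)·(-1/2) + (-1/3)·(-7) = -16/3.
y-coordinate: (2/3)·(19/2) + (2/3)·(9/2) + (-1/3)·7 = 7.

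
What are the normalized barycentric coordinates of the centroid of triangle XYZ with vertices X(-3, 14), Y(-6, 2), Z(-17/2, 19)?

(1/3, 1/3, 1/3)

The centroid is the average of the vertices, so each weight is 1/3.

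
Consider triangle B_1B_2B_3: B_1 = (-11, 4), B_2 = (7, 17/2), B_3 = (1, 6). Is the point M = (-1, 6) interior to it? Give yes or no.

Barycentric coordinates of M: (5/18, 2/9, 1/2).
The three coordinates are positive, positive, positive; a point is interior exactly when all three are positive.

yes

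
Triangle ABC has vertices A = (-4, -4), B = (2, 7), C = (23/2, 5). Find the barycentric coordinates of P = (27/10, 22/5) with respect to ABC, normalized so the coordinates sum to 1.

Signed area of the reference triangle: [ABC] = ½·((-4)·(7−5) + 2·(5−(-4)) + (23/2)·(-4−7)) = ½·(-8 + 18 − 253/2) = -233/4.
[PBC] = ½·((27/10)·(7−5) + 2·(5−(22/5)) + (23/2)·(22/5−7)) = ½·(27/5 + 6/5 − 299/10) = -233/20, so the A-coordinate is (-233/20)/(-233/4) = 1/5.
[APC] = ½·((-4)·(22/5−5) + (27/10)·(5−(-4)) + (23/2)·(-4−(22/5))) = ½·(12/5 + 243/10 − 483/5) = -699/20, so the B-coordinate is 3/5.
[ABP] = ½·((-4)·(7−(22/5)) + 2·(22/5−(-4)) + (27/10)·(-4−7)) = ½·(-52/5 + 84/5 − 297/10) = -233/20, so the C-coordinate is 1/5.
Check: 1/5 + 3/5 + 1/5 = 1.

(1/5, 3/5, 1/5)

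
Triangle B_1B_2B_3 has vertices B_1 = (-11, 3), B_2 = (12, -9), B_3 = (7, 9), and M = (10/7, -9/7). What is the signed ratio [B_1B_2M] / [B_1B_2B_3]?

1/7

[B_1B_2B_3] = ½·((-11)·(-9−9) + 12·(9−3) + 7·(3−(-9))) = ½·(198 + 72 + 84) = 177.
[B_1B_2M] = ½·((-11)·(-9−(-9/7)) + 12·(-9/7−3) + (10/7)·(3−(-9))) = ½·(594/7 − 360/7 + 120/7) = 177/7, so the ratio is (177/7)/177 = 1/7.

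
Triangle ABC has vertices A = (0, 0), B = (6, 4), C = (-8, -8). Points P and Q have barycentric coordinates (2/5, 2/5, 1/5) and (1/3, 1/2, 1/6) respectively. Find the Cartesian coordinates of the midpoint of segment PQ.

Barycentric coordinates of the midpoint are the average: (11/30, 9/20, 11/60).
Converting: (11/30)·A + (9/20)·B + (11/60)·C = (37/30, 1/3).

(37/30, 1/3)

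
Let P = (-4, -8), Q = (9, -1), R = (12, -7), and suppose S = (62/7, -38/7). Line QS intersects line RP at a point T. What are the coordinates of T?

Barycentric coordinates of S with respect to PQR: (1/7, 2/7, 4/7).
On side RP the Q-coordinate is zero; dropping S's Q-weight 2/7 and renormalizing the remaining 4/7 : 1/7 gives weights 4/5, 1/5 on R, P.
T = (4/5)·(12, -7) + (1/5)·(-4, -8) = (44/5, -36/5).

(44/5, -36/5)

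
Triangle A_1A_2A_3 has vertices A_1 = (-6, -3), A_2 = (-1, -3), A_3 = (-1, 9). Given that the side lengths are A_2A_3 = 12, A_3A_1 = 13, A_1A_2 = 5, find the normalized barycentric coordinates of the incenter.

(2/5, 13/30, 1/6)

The incenter has barycentric coordinates proportional to the opposite side lengths: (12 : 13 : 5).
Normalizing by 12+13+5 = 30 gives (2/5, 13/30, 1/6).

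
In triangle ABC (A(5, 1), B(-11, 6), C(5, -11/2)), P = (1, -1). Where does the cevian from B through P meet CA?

Barycentric coordinates of P with respect to ABC: (1/4, 1/4, 1/2).
On side CA the B-coordinate is zero; dropping P's B-weight 1/4 and renormalizing the remaining 1/2 : 1/4 gives weights 2/3, 1/3 on C, A.
Q = (2/3)·(5, -11/2) + (1/3)·(5, 1) = (5, -10/3).

(5, -10/3)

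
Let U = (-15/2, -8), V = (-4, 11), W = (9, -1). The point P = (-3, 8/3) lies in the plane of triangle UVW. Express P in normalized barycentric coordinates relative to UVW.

(1/3, 1/2, 1/6)

Signed area of the reference triangle: [UVW] = ½·((-15/2)·(11−(-1)) + (-4)·(-1−(-8)) + 9·(-8−11)) = ½·(-90 − 28 − 171) = -289/2.
[PVW] = ½·((-3)·(11−(-1)) + (-4)·(-1−(8/3)) + 9·(8/3−11)) = ½·(-36 + 44/3 − 75) = -289/6, so the U-coordinate is (-289/6)/(-289/2) = 1/3.
[UPW] = ½·((-15/2)·(8/3−(-1)) + (-3)·(-1−(-8)) + 9·(-8−(8/3))) = ½·(-55/2 − 21 − 96) = -289/4, so the V-coordinate is 1/2.
[UVP] = ½·((-15/2)·(11−(8/3)) + (-4)·(8/3−(-8)) + (-3)·(-8−11)) = ½·(-125/2 − 128/3 + 57) = -289/12, so the W-coordinate is 1/6.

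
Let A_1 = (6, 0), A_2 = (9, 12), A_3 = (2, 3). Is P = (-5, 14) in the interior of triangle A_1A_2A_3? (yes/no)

no

Barycentric coordinates of P: (-140/57, 23/57, 58/19).
The three coordinates are negative, positive, positive; a point is interior exactly when all three are positive.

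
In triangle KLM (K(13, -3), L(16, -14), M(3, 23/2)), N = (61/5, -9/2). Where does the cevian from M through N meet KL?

Barycentric coordinates of N with respect to KLM: (2/5, 2/5, 1/5).
On side KL the M-coordinate is zero; dropping N's M-weight 1/5 and renormalizing the remaining 2/5 : 2/5 gives weights 1/2, 1/2 on K, L.
J = (1/2)·(13, -3) + (1/2)·(16, -14) = (29/2, -17/2).

(29/2, -17/2)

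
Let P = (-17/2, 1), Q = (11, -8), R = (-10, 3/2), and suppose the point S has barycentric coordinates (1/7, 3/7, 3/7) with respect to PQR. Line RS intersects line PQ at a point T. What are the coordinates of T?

Line RS meets PQ where the R-coordinate vanishes; zeroing S's R-weight and renormalizing leaves P, Q-weights 1/7 : 3/7 → (1/4, 3/4).
So T = (1/4)·P + (3/4)·Q = (49/8, -23/4).

(49/8, -23/4)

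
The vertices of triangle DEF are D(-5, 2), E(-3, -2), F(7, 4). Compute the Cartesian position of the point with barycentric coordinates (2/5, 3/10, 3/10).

(-4/5, 7/5)

G = (2/5)·D + (3/10)·E + (3/10)·F.
x-coordinate: (2/5)·(-5) + (3/10)·(-3) + (3/10)·7 = -4/5.
y-coordinate: (2/5)·2 + (3/10)·(-2) + (3/10)·4 = 7/5.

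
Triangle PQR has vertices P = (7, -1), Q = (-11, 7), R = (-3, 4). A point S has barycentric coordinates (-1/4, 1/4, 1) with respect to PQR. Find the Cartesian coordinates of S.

S = (-1/4)·P + (1/4)·Q + 1·R.
x-coordinate: (-1/4)·7 + (1/4)·(-11) + 1·(-3) = -15/2.
y-coordinate: (-1/4)·(-1) + (1/4)·7 + 1·4 = 6.

(-15/2, 6)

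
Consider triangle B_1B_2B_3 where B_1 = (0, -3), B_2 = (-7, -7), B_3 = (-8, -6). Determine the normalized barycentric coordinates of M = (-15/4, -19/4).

Signed area of the reference triangle: [B_1B_2B_3] = ½·(0·(-7−(-6)) + (-7)·(-6−(-3)) + (-8)·(-3−(-7))) = ½·(0 + 21 − 32) = -11/2.
[MB_2B_3] = ½·((-15/4)·(-7−(-6)) + (-7)·(-6−(-19/4)) + (-8)·(-19/4−(-7))) = ½·(15/4 + 35/4 − 18) = -11/4, so the B_1-coordinate is (-11/4)/(-11/2) = 1/2.
[B_1MB_3] = ½·(0·(-19/4−(-6)) + (-15/4)·(-6−(-3)) + (-8)·(-3−(-19/4))) = ½·(0 + 45/4 − 14) = -11/8, so the B_2-coordinate is 1/4.
[B_1B_2M] = ½·(0·(-7−(-19/4)) + (-7)·(-19/4−(-3)) + (-15/4)·(-3−(-7))) = ½·(0 + 49/4 − 15) = -11/8, so the B_3-coordinate is 1/4.

(1/2, 1/4, 1/4)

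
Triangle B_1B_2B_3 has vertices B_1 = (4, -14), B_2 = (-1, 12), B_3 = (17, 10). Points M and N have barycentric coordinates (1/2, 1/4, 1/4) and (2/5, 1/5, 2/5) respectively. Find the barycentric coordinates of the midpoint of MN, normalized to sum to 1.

(9/20, 9/40, 13/40)

Since both coordinate triples sum to 1, the midpoint's barycentrics are the componentwise average.
(1/2+2/5)/2 = 9/20; similarly 9/40 and 13/40.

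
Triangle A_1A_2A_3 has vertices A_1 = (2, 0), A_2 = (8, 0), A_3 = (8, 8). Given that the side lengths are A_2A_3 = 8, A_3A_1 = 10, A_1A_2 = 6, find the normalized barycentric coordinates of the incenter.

The incenter has barycentric coordinates proportional to the opposite side lengths: (8 : 10 : 6).
Normalizing by 8+10+6 = 24 gives (1/3, 5/12, 1/4).

(1/3, 5/12, 1/4)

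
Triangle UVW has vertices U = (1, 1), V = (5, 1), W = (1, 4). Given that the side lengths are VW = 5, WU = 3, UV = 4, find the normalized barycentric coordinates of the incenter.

(5/12, 1/4, 1/3)

The incenter has barycentric coordinates proportional to the opposite side lengths: (5 : 3 : 4).
Normalizing by 5+3+4 = 12 gives (5/12, 1/4, 1/3).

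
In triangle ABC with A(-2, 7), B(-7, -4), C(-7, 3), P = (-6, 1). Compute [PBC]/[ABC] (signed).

[ABC] = ½·((-2)·(-4−3) + (-7)·(3−7) + (-7)·(7−(-4))) = ½·(14 + 28 − 77) = -35/2.
[PBC] = ½·((-6)·(-4−3) + (-7)·(3−1) + (-7)·(1−(-4))) = ½·(42 − 14 − 35) = -7/2, so the ratio is (-7/2)/(-35/2) = 1/5.

1/5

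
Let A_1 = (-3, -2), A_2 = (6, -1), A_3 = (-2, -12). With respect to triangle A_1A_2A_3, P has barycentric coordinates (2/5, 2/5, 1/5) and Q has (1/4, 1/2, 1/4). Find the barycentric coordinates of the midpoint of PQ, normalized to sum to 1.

(13/40, 9/20, 9/40)

Since both coordinate triples sum to 1, the midpoint's barycentrics are the componentwise average.
(2/5+1/4)/2 = 13/40; similarly 9/20 and 9/40.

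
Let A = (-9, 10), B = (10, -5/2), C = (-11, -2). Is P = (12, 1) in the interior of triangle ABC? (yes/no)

no

Barycentric coordinates of P: (149/506, 270/253, -183/506).
The three coordinates are positive, positive, negative; a point is interior exactly when all three are positive.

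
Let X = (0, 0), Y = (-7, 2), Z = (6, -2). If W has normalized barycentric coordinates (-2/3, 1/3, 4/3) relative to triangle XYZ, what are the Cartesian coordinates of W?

W = (-2/3)·X + (1/3)·Y + (4/3)·Z.
x-coordinate: (-2/3)·0 + (1/3)·(-7) + (4/3)·6 = 17/3.
y-coordinate: (-2/3)·0 + (1/3)·2 + (4/3)·(-2) = -2.

(17/3, -2)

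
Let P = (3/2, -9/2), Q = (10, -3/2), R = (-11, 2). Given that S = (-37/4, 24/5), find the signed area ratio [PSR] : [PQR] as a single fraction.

[PQR] = ½·((3/2)·(-3/2−2) + 10·(2−(-9/2)) + (-11)·(-9/2−(-3/2))) = ½·(-21/4 + 65 + 33) = 371/8.
[PSR] = ½·((3/2)·(24/5−2) + (-37/4)·(2−(-9/2)) + (-11)·(-9/2−(24/5))) = ½·(21/5 − 481/8 + 1023/10) = 371/16, so the ratio is (371/16)/(371/8) = 1/2.

1/2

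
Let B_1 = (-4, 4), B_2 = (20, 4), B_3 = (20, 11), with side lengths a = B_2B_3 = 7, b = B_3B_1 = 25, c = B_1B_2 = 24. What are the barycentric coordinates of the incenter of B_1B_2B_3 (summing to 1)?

(1/8, 25/56, 3/7)

The incenter has barycentric coordinates proportional to the opposite side lengths: (7 : 25 : 24).
Normalizing by 7+25+24 = 56 gives (1/8, 25/56, 3/7).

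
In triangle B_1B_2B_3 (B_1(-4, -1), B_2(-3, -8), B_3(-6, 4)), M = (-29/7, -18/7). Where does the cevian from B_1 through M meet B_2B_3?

(-21/5, -16/5)

Barycentric coordinates of M with respect to B_1B_2B_3: (2/7, 3/7, 2/7).
On side B_2B_3 the B_1-coordinate is zero; dropping M's B_1-weight 2/7 and renormalizing the remaining 3/7 : 2/7 gives weights 3/5, 2/5 on B_2, B_3.
N = (3/5)·(-3, -8) + (2/5)·(-6, 4) = (-21/5, -16/5).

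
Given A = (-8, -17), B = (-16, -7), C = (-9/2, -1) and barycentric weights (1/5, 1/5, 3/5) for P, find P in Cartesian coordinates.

P = (1/5)·A + (1/5)·B + (3/5)·C.
x-coordinate: (1/5)·(-8) + (1/5)·(-16) + (3/5)·(-9/2) = -15/2.
y-coordinate: (1/5)·(-17) + (1/5)·(-7) + (3/5)·(-1) = -27/5.

(-15/2, -27/5)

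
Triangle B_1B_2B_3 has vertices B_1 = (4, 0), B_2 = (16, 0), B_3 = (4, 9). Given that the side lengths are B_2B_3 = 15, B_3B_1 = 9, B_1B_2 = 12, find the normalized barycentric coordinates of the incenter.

(5/12, 1/4, 1/3)

The incenter has barycentric coordinates proportional to the opposite side lengths: (15 : 9 : 12).
Normalizing by 15+9+12 = 36 gives (5/12, 1/4, 1/3).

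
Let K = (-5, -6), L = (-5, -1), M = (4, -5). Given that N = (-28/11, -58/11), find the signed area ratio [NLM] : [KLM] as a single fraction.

[KLM] = ½·((-5)·(-1−(-5)) + (-5)·(-5−(-6)) + 4·(-6−(-1))) = ½·(-20 − 5 − 20) = -45/2.
[NLM] = ½·((-28/11)·(-1−(-5)) + (-5)·(-5−(-58/11)) + 4·(-58/11−(-1))) = ½·(-112/11 − 15/11 − 188/11) = -315/22, so the ratio is (-315/22)/(-45/2) = 7/11.

7/11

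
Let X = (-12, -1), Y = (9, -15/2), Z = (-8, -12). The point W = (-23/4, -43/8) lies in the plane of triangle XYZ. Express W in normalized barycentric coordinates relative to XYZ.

(1/2, 1/4, 1/4)

Signed area of the reference triangle: [XYZ] = ½·((-12)·(-15/2−(-12)) + 9·(-12−(-1)) + (-8)·(-1−(-15/2))) = ½·(-54 − 99 − 52) = -205/2.
[WYZ] = ½·((-23/4)·(-15/2−(-12)) + 9·(-12−(-43/8)) + (-8)·(-43/8−(-15/2))) = ½·(-207/8 − 477/8 − 17) = -205/4, so the X-coordinate is (-205/4)/(-205/2) = 1/2.
[XWZ] = ½·((-12)·(-43/8−(-12)) + (-23/4)·(-12−(-1)) + (-8)·(-1−(-43/8))) = ½·(-159/2 + 253/4 − 35) = -205/8, so the Y-coordinate is 1/4.
[XYW] = ½·((-12)·(-15/2−(-43/8)) + 9·(-43/8−(-1)) + (-23/4)·(-1−(-15/2))) = ½·(51/2 − 315/8 − 299/8) = -205/8, so the Z-coordinate is 1/4.
Check: 1/2 + 1/4 + 1/4 = 1.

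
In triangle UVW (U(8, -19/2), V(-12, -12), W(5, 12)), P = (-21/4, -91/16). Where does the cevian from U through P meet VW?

(-50/7, -36/7)

Barycentric coordinates of P with respect to UVW: (1/8, 5/8, 1/4).
On side VW the U-coordinate is zero; dropping P's U-weight 1/8 and renormalizing the remaining 5/8 : 1/4 gives weights 5/7, 2/7 on V, W.
Q = (5/7)·(-12, -12) + (2/7)·(5, 12) = (-50/7, -36/7).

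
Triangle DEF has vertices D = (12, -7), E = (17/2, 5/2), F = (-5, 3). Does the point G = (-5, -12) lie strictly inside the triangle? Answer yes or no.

Barycentric coordinates of G: (405/253, -510/253, 358/253).
The three coordinates are positive, negative, positive; a point is interior exactly when all three are positive.

no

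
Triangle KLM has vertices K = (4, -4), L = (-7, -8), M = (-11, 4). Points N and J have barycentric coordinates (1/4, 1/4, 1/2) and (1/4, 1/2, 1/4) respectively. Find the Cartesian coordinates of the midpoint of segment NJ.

(-23/4, -5/2)

Barycentric coordinates of the midpoint are the average: (1/4, 3/8, 3/8).
Converting: (1/4)·K + (3/8)·L + (3/8)·M = (-23/4, -5/2).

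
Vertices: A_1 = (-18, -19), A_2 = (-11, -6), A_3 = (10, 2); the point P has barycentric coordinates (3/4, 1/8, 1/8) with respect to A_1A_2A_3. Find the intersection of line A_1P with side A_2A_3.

Line A_1P meets A_2A_3 where the A_1-coordinate vanishes; zeroing P's A_1-weight and renormalizing leaves A_2, A_3-weights 1/8 : 1/8 → (1/2, 1/2).
So Q = (1/2)·A_2 + (1/2)·A_3 = (-1/2, -2).

(-1/2, -2)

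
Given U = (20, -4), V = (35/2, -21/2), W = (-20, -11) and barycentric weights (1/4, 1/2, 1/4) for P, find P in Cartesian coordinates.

P = (1/4)·U + (1/2)·V + (1/4)·W.
x-coordinate: (1/4)·20 + (1/2)·(35/2) + (1/4)·(-20) = 35/4.
y-coordinate: (1/4)·(-4) + (1/2)·(-21/2) + (1/4)·(-11) = -9.

(35/4, -9)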